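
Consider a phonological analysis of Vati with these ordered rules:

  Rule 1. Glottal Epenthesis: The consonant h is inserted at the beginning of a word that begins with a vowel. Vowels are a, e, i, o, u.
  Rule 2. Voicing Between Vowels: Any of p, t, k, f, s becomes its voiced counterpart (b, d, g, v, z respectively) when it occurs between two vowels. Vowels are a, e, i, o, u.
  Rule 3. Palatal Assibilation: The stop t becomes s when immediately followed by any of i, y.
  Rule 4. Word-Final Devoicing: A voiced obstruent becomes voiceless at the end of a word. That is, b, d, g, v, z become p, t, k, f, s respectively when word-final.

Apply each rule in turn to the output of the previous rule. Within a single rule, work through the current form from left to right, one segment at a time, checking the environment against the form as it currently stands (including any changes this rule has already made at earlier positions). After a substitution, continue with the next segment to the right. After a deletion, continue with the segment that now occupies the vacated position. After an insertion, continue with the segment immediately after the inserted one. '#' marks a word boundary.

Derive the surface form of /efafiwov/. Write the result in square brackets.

Rule 1 Glottal Epenthesis: [efafiwov] → [hefafiwov]
Rule 2 Voicing Between Vowels: [hefafiwov] → [hevaviwov]
Rule 3 Palatal Assibilation: no change — [hevaviwov]
Rule 4 Word-Final Devoicing: [hevaviwov] → [hevaviwof]

[hevaviwof]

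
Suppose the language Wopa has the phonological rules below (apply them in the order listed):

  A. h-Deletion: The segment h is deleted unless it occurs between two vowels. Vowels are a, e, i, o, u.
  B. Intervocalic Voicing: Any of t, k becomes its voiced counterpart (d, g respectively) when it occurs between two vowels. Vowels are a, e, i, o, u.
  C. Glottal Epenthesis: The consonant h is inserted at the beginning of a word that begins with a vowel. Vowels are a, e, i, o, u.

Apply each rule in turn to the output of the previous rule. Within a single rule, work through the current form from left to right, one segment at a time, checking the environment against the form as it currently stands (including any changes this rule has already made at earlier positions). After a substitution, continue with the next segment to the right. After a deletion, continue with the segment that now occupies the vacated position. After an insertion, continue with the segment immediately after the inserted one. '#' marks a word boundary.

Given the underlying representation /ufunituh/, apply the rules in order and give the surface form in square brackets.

A h-Deletion: [ufunituh] → [ufunitu]
B Intervocalic Voicing: [ufunitu] → [ufunidu]
C Glottal Epenthesis: [ufunidu] → [hufunidu]

[hufunidu]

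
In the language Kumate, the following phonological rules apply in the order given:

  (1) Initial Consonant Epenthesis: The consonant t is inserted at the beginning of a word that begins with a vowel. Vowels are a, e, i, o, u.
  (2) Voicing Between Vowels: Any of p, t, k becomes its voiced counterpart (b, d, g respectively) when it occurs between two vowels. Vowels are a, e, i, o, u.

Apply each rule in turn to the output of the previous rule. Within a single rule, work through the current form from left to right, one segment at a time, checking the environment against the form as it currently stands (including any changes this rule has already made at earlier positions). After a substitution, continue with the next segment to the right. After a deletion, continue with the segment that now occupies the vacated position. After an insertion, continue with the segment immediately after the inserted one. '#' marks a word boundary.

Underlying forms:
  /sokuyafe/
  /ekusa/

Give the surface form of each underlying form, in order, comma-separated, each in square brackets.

/sokuyafe/:
  (1) Initial Consonant Epenthesis: no change — [sokuyafe]
  (2) Voicing Between Vowels: [sokuyafe] → [soguyafe]
/ekusa/:
  (1) Initial Consonant Epenthesis: [ekusa] → [tekusa]
  (2) Voicing Between Vowels: [tekusa] → [tegusa]

[soguyafe], [tegusa]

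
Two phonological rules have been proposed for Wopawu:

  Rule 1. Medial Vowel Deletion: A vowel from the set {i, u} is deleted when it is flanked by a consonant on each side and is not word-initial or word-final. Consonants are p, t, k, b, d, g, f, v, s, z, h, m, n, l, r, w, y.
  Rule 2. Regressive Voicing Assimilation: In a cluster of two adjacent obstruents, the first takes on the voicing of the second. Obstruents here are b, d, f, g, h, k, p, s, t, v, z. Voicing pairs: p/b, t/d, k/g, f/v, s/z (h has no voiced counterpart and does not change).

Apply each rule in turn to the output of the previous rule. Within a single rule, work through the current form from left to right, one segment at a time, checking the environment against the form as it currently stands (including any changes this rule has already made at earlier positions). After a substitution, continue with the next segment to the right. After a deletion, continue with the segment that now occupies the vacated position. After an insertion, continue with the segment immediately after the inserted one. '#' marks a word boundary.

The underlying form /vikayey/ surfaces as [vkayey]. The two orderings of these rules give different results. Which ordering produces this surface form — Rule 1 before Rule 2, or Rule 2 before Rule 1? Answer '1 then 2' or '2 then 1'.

Order 1 then 2:
  1 Medial Vowel Deletion: [vikayey] → [vkayey]
  2 Regressive Voicing Assimilation: [vkayey] → [fkayey]
  result: [fkayey]
Order 2 then 1:
  2 Regressive Voicing Assimilation: no change — [vikayey]
  1 Medial Vowel Deletion: [vikayey] → [vkayey]
  result: [vkayey]

2 then 1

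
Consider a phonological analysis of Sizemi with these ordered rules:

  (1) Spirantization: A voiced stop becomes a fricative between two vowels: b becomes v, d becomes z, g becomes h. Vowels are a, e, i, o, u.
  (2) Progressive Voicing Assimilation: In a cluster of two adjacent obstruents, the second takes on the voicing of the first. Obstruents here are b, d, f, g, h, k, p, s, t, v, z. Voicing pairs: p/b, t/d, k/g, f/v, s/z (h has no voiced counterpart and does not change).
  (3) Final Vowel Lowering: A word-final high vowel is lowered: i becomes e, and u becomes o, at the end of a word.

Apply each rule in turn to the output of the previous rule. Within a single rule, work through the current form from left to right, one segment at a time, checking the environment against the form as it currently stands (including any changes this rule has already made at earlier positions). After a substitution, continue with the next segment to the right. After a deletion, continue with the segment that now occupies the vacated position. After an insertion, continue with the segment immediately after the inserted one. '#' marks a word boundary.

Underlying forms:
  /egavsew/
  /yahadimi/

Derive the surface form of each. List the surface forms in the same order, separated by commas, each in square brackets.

[ehavzew], [yahazime]

/egavsew/:
  (1) Spirantization: [egavsew] → [ehavsew]
  (2) Progressive Voicing Assimilation: [ehavsew] → [ehavzew]
  (3) Final Vowel Lowering: no change — [ehavzew]
/yahadimi/:
  (1) Spirantization: [yahadimi] → [yahazimi]
  (2) Progressive Voicing Assimilation: no change — [yahazimi]
  (3) Final Vowel Lowering: [yahazimi] → [yahazime]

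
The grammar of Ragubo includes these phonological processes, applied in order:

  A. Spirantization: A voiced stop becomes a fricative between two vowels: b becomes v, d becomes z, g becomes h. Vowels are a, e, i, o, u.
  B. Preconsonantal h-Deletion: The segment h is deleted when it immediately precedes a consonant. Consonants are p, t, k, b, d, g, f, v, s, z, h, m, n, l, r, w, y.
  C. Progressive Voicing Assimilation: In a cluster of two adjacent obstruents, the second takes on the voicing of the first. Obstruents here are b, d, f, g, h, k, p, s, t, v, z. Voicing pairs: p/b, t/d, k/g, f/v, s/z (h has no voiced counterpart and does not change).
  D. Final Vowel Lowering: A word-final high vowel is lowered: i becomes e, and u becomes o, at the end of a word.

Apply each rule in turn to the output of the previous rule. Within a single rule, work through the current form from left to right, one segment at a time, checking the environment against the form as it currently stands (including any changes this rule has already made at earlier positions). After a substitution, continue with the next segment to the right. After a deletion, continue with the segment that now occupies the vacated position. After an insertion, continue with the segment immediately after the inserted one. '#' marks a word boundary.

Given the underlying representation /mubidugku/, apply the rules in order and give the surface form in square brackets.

[muvizuggo]

A Spirantization: [mubidugku] → [muvizugku]
B Preconsonantal h-Deletion: no change — [muvizugku]
C Progressive Voicing Assimilation: [muvizugku] → [muvizuggu]
D Final Vowel Lowering: [muvizuggu] → [muvizuggo]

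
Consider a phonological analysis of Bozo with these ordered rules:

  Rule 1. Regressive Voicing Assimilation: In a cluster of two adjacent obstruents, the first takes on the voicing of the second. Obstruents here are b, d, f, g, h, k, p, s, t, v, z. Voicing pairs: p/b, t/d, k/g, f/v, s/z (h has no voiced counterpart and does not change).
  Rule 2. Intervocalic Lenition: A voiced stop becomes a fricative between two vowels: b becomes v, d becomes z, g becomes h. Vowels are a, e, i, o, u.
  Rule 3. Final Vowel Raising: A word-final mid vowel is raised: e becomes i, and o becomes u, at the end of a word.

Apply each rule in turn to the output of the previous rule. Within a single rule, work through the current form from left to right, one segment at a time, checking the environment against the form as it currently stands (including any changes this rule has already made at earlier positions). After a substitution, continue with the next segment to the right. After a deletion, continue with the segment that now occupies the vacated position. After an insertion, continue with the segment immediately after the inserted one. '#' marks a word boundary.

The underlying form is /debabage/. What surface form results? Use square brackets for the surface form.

Rule 1 Regressive Voicing Assimilation: no change — [debabage]
Rule 2 Intervocalic Lenition: [debabage] → [devavahe]
Rule 3 Final Vowel Raising: [devavahe] → [devavahi]

[devavahi]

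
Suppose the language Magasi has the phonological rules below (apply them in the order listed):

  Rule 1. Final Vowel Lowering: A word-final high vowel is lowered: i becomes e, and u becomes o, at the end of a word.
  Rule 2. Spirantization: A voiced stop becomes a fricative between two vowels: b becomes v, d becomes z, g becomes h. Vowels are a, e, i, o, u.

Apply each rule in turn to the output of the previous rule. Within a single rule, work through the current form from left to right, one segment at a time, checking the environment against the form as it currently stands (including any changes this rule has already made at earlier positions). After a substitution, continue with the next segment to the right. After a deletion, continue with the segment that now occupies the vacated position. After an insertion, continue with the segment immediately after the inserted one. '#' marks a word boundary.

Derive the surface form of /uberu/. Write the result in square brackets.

[uvero]

Rule 1 Final Vowel Lowering: [uberu] → [ubero]
Rule 2 Spirantization: [ubero] → [uvero]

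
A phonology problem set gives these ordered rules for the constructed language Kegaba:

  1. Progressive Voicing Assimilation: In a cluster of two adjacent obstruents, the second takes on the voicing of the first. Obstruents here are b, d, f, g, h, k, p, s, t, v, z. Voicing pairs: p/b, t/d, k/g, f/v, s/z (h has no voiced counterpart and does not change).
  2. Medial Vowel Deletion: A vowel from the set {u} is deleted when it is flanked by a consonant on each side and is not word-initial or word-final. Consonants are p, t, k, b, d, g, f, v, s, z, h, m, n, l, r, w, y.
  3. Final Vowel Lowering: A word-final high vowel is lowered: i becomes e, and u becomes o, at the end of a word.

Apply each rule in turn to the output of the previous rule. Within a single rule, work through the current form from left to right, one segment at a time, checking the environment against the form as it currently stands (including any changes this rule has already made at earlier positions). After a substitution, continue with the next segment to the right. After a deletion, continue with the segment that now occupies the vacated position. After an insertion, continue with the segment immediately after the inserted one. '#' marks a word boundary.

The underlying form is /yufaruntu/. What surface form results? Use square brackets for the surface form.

1 Progressive Voicing Assimilation: no change — [yufaruntu]
2 Medial Vowel Deletion: [yufaruntu] → [yfarntu]
3 Final Vowel Lowering: [yfarntu] → [yfarnto]

[yfarnto]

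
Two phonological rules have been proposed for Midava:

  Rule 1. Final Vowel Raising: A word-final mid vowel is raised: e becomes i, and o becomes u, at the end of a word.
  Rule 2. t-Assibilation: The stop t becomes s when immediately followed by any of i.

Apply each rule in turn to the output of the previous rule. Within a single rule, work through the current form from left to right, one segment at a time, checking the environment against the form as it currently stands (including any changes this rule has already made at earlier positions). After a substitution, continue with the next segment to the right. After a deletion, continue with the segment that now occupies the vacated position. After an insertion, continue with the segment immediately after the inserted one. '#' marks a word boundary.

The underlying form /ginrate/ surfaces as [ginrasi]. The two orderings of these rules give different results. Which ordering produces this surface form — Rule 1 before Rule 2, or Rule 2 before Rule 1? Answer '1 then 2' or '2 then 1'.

1 then 2

Order 1 then 2:
  1 Final Vowel Raising: [ginrate] → [ginrati]
  2 t-Assibilation: [ginrati] → [ginrasi]
  result: [ginrasi]
Order 2 then 1:
  2 t-Assibilation: no change — [ginrate]
  1 Final Vowel Raising: [ginrate] → [ginrati]
  result: [ginrati]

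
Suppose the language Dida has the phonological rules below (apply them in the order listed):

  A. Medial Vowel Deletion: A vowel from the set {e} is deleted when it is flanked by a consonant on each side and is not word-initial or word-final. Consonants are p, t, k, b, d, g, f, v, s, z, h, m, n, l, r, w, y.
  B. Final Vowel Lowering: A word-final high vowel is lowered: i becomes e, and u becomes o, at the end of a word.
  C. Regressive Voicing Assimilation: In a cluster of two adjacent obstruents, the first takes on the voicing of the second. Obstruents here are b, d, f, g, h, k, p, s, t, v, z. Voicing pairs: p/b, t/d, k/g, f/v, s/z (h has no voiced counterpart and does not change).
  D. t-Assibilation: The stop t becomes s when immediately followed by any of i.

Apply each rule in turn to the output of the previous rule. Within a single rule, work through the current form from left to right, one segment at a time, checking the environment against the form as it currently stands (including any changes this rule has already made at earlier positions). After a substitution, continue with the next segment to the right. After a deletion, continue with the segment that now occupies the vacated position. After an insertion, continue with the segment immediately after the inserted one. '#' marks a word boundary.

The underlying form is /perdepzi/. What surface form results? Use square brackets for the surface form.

[prtbze]

A Medial Vowel Deletion: [perdepzi] → [prdpzi]
B Final Vowel Lowering: [prdpzi] → [prdpze]
C Regressive Voicing Assimilation: [prdpze] → [prtbze]
D t-Assibilation: no change — [prtbze]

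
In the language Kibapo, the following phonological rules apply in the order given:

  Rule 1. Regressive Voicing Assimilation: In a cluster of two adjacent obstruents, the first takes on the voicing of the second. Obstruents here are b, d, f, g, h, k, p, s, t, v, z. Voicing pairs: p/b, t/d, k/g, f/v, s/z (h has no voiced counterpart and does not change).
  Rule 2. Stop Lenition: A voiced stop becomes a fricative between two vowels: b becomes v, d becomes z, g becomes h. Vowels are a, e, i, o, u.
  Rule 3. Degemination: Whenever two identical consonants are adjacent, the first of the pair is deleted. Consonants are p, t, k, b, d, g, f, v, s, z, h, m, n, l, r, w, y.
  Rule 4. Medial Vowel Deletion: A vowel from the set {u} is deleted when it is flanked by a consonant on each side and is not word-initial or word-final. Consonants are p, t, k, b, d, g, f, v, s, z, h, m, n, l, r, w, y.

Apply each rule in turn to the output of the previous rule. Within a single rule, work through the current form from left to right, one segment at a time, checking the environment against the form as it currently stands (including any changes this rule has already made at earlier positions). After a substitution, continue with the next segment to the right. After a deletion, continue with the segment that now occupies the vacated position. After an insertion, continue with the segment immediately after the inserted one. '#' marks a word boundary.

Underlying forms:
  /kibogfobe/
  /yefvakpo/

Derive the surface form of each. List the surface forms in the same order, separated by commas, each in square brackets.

/kibogfobe/:
  Rule 1 Regressive Voicing Assimilation: [kibogfobe] → [kibokfobe]
  Rule 2 Stop Lenition: [kibokfobe] → [kivokfove]
  Rule 3 Degemination: no change — [kivokfove]
  Rule 4 Medial Vowel Deletion: no change — [kivokfove]
/yefvakpo/:
  Rule 1 Regressive Voicing Assimilation: [yefvakpo] → [yevvakpo]
  Rule 2 Stop Lenition: no change — [yevvakpo]
  Rule 3 Degemination: [yevvakpo] → [yevakpo]
  Rule 4 Medial Vowel Deletion: no change — [yevakpo]

[kivokfove], [yevakpo]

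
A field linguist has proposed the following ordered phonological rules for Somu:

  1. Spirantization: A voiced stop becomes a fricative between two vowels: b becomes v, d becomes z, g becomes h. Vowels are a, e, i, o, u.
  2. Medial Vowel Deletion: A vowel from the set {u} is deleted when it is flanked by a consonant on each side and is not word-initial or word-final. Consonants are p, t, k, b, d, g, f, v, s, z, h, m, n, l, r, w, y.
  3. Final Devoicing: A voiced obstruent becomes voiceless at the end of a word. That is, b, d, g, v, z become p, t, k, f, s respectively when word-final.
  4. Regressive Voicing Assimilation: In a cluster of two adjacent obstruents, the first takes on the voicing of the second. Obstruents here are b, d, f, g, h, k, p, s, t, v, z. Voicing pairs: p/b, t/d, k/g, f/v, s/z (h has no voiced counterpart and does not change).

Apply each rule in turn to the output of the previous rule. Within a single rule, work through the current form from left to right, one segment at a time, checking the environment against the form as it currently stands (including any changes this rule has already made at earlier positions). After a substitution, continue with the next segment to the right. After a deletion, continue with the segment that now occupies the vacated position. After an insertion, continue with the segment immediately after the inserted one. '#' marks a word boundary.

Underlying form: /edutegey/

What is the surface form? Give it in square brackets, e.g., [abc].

[estehey]

1 Spirantization: [edutegey] → [ezutehey]
2 Medial Vowel Deletion: [ezutehey] → [eztehey]
3 Final Devoicing: no change — [eztehey]
4 Regressive Voicing Assimilation: [eztehey] → [estehey]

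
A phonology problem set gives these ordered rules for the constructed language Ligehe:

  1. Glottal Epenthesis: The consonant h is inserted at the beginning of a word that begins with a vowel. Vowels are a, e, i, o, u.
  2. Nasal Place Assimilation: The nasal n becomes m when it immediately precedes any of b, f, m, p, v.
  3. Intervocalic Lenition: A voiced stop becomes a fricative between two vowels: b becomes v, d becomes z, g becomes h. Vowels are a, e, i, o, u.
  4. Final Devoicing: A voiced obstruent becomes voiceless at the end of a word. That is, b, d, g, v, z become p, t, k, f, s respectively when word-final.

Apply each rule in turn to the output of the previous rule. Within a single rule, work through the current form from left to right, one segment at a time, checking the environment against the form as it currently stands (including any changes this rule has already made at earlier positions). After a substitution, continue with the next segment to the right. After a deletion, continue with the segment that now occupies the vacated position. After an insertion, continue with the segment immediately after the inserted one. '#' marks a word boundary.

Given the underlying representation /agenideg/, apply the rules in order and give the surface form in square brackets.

[hahenizek]

1 Glottal Epenthesis: [agenideg] → [hagenideg]
2 Nasal Place Assimilation: no change — [hagenideg]
3 Intervocalic Lenition: [hagenideg] → [hahenizeg]
4 Final Devoicing: [hahenizeg] → [hahenizek]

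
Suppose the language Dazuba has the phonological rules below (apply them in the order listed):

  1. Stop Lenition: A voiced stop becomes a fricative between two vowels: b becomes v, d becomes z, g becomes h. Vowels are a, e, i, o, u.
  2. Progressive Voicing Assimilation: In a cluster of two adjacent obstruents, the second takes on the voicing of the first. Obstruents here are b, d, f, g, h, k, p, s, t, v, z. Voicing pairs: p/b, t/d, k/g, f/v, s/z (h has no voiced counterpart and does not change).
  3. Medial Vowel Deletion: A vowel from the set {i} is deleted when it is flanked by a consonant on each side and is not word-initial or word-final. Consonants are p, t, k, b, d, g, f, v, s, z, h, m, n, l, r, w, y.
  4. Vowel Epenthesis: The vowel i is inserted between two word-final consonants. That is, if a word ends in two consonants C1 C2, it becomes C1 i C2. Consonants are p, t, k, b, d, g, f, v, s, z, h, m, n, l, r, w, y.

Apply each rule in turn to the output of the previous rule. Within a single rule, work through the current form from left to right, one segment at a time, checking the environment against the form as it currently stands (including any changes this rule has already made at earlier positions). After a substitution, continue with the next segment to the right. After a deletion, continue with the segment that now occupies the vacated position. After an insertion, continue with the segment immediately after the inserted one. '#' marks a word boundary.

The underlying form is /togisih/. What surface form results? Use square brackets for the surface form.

1 Stop Lenition: [togisih] → [tohisih]
2 Progressive Voicing Assimilation: no change — [tohisih]
3 Medial Vowel Deletion: [tohisih] → [tohsh]
4 Vowel Epenthesis: [tohsh] → [tohsih]

[tohsih]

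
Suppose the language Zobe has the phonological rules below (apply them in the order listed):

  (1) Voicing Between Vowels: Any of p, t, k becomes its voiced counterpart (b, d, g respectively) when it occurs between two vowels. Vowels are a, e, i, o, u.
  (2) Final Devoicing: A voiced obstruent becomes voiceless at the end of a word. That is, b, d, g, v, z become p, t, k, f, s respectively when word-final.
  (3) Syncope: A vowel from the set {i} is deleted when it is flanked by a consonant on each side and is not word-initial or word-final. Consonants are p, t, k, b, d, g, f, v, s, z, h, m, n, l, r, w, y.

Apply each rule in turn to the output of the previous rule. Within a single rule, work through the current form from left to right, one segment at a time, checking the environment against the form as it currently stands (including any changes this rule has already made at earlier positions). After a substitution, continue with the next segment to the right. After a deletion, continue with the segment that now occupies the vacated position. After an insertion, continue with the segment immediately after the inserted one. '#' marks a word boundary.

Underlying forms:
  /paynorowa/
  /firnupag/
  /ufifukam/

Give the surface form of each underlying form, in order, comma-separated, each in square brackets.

[paynorowa], [frnubak], [uffugam]

/paynorowa/:
  (1) Voicing Between Vowels: no change — [paynorowa]
  (2) Final Devoicing: no change — [paynorowa]
  (3) Syncope: no change — [paynorowa]
/firnupag/:
  (1) Voicing Between Vowels: [firnupag] → [firnubag]
  (2) Final Devoicing: [firnubag] → [firnubak]
  (3) Syncope: [firnubak] → [frnubak]
/ufifukam/:
  (1) Voicing Between Vowels: [ufifukam] → [ufifugam]
  (2) Final Devoicing: no change — [ufifugam]
  (3) Syncope: [ufifugam] → [uffugam]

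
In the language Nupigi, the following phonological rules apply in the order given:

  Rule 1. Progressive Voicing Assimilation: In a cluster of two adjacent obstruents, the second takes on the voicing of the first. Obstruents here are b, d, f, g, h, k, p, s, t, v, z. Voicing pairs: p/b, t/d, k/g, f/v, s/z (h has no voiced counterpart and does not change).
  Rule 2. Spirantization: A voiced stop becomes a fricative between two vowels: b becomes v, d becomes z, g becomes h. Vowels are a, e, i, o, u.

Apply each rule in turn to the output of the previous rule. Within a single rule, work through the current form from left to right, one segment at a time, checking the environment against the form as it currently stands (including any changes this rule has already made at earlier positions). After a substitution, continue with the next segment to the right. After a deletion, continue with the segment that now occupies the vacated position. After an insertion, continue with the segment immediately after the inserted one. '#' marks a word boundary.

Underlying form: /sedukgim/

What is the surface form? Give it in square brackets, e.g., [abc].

Rule 1 Progressive Voicing Assimilation: [sedukgim] → [sedukkim]
Rule 2 Spirantization: [sedukkim] → [sezukkim]

[sezukkim]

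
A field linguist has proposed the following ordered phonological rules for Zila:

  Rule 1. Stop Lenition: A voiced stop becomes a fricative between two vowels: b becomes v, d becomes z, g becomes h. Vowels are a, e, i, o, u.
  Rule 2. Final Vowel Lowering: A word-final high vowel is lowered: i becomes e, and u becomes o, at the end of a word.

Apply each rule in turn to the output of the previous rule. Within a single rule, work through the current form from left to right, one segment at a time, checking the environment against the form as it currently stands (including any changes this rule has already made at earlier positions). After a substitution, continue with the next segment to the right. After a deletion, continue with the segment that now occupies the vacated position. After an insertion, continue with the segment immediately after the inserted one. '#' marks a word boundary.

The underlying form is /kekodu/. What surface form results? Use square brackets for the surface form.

Rule 1 Stop Lenition: [kekodu] → [kekozu]
Rule 2 Final Vowel Lowering: [kekozu] → [kekozo]

[kekozo]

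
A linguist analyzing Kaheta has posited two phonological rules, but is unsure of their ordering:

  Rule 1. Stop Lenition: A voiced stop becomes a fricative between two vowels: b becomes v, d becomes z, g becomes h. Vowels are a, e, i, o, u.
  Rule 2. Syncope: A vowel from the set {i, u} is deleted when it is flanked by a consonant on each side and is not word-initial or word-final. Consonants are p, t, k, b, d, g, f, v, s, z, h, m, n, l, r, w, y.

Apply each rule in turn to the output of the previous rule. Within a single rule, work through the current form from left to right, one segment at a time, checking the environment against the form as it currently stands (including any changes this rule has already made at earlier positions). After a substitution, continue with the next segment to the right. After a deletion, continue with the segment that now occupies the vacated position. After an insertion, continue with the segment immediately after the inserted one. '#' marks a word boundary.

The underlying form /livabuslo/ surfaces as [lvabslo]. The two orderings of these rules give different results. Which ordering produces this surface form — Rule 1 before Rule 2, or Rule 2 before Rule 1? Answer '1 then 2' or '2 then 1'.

2 then 1

Order 1 then 2:
  1 Stop Lenition: [livabuslo] → [livavuslo]
  2 Syncope: [livavuslo] → [lvavslo]
  result: [lvavslo]
Order 2 then 1:
  2 Syncope: [livabuslo] → [lvabslo]
  1 Stop Lenition: no change — [lvabslo]
  result: [lvabslo]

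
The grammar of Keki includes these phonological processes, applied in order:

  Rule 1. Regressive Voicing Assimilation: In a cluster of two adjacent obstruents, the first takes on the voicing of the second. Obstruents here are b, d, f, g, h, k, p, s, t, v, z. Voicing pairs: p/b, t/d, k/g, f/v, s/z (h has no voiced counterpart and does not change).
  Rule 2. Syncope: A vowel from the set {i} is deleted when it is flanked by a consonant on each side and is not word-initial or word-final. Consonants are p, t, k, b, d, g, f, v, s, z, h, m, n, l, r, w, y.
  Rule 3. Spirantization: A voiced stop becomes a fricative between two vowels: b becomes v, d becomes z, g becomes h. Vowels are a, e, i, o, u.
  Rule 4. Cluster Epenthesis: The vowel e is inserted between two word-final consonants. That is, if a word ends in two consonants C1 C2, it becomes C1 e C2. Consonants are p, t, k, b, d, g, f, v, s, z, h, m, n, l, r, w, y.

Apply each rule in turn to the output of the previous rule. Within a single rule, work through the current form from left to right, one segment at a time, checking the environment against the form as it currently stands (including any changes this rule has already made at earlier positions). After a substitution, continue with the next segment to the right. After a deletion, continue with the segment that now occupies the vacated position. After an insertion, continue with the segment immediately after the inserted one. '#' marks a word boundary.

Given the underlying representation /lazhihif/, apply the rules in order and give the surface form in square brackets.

Rule 1 Regressive Voicing Assimilation: [lazhihif] → [lashihif]
Rule 2 Syncope: [lashihif] → [lashhf]
Rule 3 Spirantization: no change — [lashhf]
Rule 4 Cluster Epenthesis: [lashhf] → [lashhef]

[lashhef]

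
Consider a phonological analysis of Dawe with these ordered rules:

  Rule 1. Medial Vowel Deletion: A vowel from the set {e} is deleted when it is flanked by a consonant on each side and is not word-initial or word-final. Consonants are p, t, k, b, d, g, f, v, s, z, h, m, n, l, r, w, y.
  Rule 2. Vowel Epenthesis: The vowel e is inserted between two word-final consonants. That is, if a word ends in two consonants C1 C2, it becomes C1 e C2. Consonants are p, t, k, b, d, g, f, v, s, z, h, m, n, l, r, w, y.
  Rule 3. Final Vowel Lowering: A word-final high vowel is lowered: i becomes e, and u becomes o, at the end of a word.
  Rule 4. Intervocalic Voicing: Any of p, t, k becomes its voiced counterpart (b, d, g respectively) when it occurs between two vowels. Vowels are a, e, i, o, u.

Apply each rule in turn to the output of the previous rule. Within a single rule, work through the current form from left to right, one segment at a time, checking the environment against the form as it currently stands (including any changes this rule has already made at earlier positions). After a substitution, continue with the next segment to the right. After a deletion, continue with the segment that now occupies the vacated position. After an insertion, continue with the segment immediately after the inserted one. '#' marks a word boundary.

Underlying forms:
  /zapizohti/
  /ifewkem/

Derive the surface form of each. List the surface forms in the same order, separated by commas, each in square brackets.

/zapizohti/:
  Rule 1 Medial Vowel Deletion: no change — [zapizohti]
  Rule 2 Vowel Epenthesis: no change — [zapizohti]
  Rule 3 Final Vowel Lowering: [zapizohti] → [zapizohte]
  Rule 4 Intervocalic Voicing: [zapizohte] → [zabizohte]
/ifewkem/:
  Rule 1 Medial Vowel Deletion: [ifewkem] → [ifwkm]
  Rule 2 Vowel Epenthesis: [ifwkm] → [ifwkem]
  Rule 3 Final Vowel Lowering: no change — [ifwkem]
  Rule 4 Intervocalic Voicing: no change — [ifwkem]

[zabizohte], [ifwkem]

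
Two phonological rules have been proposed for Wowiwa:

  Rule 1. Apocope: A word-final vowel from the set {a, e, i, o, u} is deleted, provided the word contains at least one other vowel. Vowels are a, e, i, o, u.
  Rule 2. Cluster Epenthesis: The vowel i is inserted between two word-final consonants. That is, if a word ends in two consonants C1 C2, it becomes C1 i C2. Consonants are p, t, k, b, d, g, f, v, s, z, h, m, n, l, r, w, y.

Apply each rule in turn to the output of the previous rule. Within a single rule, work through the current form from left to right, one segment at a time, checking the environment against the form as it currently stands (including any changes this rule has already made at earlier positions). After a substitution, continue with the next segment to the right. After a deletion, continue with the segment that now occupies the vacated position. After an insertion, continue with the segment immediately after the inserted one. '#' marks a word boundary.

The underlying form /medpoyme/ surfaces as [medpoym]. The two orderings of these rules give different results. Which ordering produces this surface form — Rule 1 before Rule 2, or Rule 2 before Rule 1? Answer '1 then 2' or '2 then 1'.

Order 1 then 2:
  1 Apocope: [medpoyme] → [medpoym]
  2 Cluster Epenthesis: [medpoym] → [medpoyim]
  result: [medpoyim]
Order 2 then 1:
  2 Cluster Epenthesis: no change — [medpoyme]
  1 Apocope: [medpoyme] → [medpoym]
  result: [medpoym]

2 then 1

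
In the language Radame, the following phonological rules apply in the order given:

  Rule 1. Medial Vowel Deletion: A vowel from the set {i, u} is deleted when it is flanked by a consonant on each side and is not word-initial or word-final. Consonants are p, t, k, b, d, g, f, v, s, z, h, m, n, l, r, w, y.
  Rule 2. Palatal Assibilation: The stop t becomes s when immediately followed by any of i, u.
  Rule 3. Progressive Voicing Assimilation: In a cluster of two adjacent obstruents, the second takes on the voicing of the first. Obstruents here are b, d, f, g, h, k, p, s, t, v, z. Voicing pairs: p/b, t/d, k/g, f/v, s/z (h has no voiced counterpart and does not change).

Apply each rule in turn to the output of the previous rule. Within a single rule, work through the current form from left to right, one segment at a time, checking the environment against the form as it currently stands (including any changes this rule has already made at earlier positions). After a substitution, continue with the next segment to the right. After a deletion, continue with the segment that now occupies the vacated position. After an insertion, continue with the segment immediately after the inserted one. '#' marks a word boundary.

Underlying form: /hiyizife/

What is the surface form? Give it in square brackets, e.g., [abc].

Rule 1 Medial Vowel Deletion: [hiyizife] → [hyzfe]
Rule 2 Palatal Assibilation: no change — [hyzfe]
Rule 3 Progressive Voicing Assimilation: [hyzfe] → [hyzve]

[hyzve]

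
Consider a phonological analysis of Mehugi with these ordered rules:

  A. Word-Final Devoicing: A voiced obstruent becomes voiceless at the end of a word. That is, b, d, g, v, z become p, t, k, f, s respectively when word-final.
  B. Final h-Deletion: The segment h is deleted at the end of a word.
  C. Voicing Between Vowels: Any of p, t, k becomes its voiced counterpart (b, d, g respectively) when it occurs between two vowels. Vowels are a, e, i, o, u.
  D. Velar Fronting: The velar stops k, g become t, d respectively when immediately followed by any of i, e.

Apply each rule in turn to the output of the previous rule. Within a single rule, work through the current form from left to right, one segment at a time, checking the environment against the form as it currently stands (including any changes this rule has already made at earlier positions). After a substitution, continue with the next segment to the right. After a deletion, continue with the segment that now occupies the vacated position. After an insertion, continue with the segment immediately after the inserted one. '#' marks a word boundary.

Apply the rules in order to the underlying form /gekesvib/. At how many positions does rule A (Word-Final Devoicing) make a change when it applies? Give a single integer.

A Word-Final Devoicing: [gekesvib] → [gekesvip]
B Final h-Deletion: no change — [gekesvip]
C Voicing Between Vowels: [gekesvip] → [gegesvip]
D Velar Fronting: [gegesvip] → [dedesvip]
Rule A changed 1 position(s).

1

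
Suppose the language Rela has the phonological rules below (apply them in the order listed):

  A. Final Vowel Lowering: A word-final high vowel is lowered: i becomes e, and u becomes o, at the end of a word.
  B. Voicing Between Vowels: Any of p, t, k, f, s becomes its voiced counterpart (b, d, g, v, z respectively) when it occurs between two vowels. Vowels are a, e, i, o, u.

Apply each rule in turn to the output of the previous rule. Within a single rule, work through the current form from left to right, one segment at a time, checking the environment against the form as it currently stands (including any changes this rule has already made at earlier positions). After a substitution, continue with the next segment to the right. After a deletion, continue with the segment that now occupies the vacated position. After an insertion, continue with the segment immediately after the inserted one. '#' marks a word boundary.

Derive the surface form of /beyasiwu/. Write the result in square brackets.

[beyaziwo]

A Final Vowel Lowering: [beyasiwu] → [beyasiwo]
B Voicing Between Vowels: [beyasiwo] → [beyaziwo]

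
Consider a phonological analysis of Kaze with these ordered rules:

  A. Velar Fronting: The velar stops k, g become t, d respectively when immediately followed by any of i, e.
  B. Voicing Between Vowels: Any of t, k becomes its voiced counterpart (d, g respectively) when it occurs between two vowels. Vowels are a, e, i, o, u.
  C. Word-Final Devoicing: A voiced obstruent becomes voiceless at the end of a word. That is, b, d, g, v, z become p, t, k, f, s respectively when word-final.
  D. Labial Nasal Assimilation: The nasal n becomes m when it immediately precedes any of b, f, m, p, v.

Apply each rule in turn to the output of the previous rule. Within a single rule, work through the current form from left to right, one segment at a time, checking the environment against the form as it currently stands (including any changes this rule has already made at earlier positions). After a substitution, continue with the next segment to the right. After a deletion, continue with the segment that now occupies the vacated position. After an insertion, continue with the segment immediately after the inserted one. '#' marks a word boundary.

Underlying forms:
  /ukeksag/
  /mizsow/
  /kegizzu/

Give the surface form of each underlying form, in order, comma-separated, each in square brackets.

/ukeksag/:
  A Velar Fronting: [ukeksag] → [uteksag]
  B Voicing Between Vowels: [uteksag] → [udeksag]
  C Word-Final Devoicing: [udeksag] → [udeksak]
  D Labial Nasal Assimilation: no change — [udeksak]
/mizsow/:
  A Velar Fronting: no change — [mizsow]
  B Voicing Between Vowels: no change — [mizsow]
  C Word-Final Devoicing: no change — [mizsow]
  D Labial Nasal Assimilation: no change — [mizsow]
/kegizzu/:
  A Velar Fronting: [kegizzu] → [tedizzu]
  B Voicing Between Vowels: no change — [tedizzu]
  C Word-Final Devoicing: no change — [tedizzu]
  D Labial Nasal Assimilation: no change — [tedizzu]

[udeksak], [mizsow], [tedizzu]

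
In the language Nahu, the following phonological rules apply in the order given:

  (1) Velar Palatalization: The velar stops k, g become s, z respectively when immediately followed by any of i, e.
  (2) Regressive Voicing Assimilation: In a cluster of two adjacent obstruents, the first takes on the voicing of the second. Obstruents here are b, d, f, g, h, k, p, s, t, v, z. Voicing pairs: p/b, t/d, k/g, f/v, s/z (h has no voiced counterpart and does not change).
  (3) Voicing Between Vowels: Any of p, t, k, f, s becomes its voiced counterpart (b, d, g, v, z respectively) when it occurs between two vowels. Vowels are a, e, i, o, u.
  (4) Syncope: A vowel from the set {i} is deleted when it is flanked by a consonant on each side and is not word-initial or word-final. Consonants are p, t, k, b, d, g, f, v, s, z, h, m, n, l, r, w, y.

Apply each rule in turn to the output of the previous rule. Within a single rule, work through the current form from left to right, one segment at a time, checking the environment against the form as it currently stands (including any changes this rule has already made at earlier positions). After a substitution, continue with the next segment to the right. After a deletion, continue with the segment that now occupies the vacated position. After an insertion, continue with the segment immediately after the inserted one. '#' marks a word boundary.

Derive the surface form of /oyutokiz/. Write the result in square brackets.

[oyudozz]

(1) Velar Palatalization: [oyutokiz] → [oyutosiz]
(2) Regressive Voicing Assimilation: no change — [oyutosiz]
(3) Voicing Between Vowels: [oyutosiz] → [oyudoziz]
(4) Syncope: [oyudoziz] → [oyudozz]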